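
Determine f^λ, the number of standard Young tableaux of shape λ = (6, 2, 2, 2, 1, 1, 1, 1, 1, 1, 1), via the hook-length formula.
# SYT of shape (6, 2, 2, 2, 1, 1, 1, 1, 1, 1, 1) = 1322685

Hook-length formula: f^λ = n! / Π hook(c), product over all cells c of the Young diagram. For λ = (6, 2, 2, 2, 1, 1, 1, 1, 1, 1, 1), n = 19 boxes. Hook lengths by row (left-to-right, top-to-bottom): [16, 8, 4, 3, 2, 1]; [11, 3]; [10, 2]; [9, 1]; [7]; [6]; [5]; [4]; [3]; [2]; [1]. Product of hooks = 91968307200. So f^λ = 19! / 91968307200 = 121645100408832000 / 91968307200 = 1322685.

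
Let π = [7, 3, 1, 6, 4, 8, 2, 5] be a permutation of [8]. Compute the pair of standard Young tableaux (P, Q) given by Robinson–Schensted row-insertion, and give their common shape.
P = [1, 2, 5] / [3, 4, 8] / [6] / [7];  Q = [1, 4, 6] / [2, 5, 8] / [3] / [7];  common shape = (3, 3, 1, 1)

Row-insert the values π_1, π_2, … into P one at a time, bumping the leftmost entry strictly greater than the inserted value down to the next row. The recording tableau Q records, in position (i, j), the step at which that cell was added to P.
  Insert 7 (step 1): P = [7];  Q = [1]
  Insert 3 (step 2): P = [3] / [7];  Q = [1] / [2]
  Insert 1 (step 3): P = [1] / [3] / [7];  Q = [1] / [2] / [3]
  Insert 6 (step 4): P = [1, 6] / [3] / [7];  Q = [1, 4] / [2] / [3]
  Insert 4 (step 5): P = [1, 4] / [3, 6] / [7];  Q = [1, 4] / [2, 5] / [3]
  Insert 8 (step 6): P = [1, 4, 8] / [3, 6] / [7];  Q = [1, 4, 6] / [2, 5] / [3]
  Insert 2 (step 7): P = [1, 2, 8] / [3, 4] / [6] / [7];  Q = [1, 4, 6] / [2, 5] / [3] / [7]
  Insert 5 (step 8): P = [1, 2, 5] / [3, 4, 8] / [6] / [7];  Q = [1, 4, 6] / [2, 5, 8] / [3] / [7]
Final shape: (3, 3, 1, 1).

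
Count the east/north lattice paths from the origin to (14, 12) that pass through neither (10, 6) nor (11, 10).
Number of paths = 4849260

Inclusion–exclusion. Total paths: C(26, 14) = 9657700. Through P₁: C(16, 10)·C(10, 4) = 1681680. Through P₂: C(21, 11)·C(5, 3) = 3527160. Since P₁ is strictly southwest of P₂, a monotone path through both must visit P₁ then P₂; paths through both = C(16, 10)·C(5, 1)·C(5, 3) = 400400. Avoid both = 9657700 − 1681680 − 3527160 + 400400 = 4849260.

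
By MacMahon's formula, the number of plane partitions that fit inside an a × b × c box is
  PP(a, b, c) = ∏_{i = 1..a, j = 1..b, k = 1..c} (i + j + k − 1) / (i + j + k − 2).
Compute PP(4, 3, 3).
PP(4, 3, 3) = 4116

Evaluate the triple product over i = 1..4, j = 1..3, k = 1..3. The factors are (2/1) · (3/2) · (4/3) · (3/2) · (4/3) · (5/4) · (4/3) · (5/4) · … (36 factors total). The numerators and denominators telescope so the product is an integer; carrying out the multiplication exactly gives PP(4, 3, 3) = 4116.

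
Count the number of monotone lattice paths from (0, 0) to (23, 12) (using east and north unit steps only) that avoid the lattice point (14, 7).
Number of paths = 601659240

Total paths from (0, 0) to (23, 12): C(35, 23) = 834451800. Paths through (14, 7): (paths (0, 0) → (14, 7)) × (paths (14, 7) → (23, 12)) = C(21, 14) · C(14, 9) = 116280 · 2002 = 232792560. Avoidance count = 834451800 − 232792560 = 601659240.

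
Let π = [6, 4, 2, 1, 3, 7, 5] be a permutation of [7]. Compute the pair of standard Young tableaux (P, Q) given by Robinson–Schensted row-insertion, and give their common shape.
P = [1, 3, 5] / [2, 7] / [4] / [6];  Q = [1, 5, 6] / [2, 7] / [3] / [4];  common shape = (3, 2, 1, 1)

Row-insert the values π_1, π_2, … into P one at a time, bumping the leftmost entry strictly greater than the inserted value down to the next row. The recording tableau Q records, in position (i, j), the step at which that cell was added to P.
  Insert 6 (step 1): P = [6];  Q = [1]
  Insert 4 (step 2): P = [4] / [6];  Q = [1] / [2]
  Insert 2 (step 3): P = [2] / [4] / [6];  Q = [1] / [2] / [3]
  Insert 1 (step 4): P = [1] / [2] / [4] / [6];  Q = [1] / [2] / [3] / [4]
  Insert 3 (step 5): P = [1, 3] / [2] / [4] / [6];  Q = [1, 5] / [2] / [3] / [4]
  Insert 7 (step 6): P = [1, 3, 7] / [2] / [4] / [6];  Q = [1, 5, 6] / [2] / [3] / [4]
  Insert 5 (step 7): P = [1, 3, 5] / [2, 7] / [4] / [6];  Q = [1, 5, 6] / [2, 7] / [3] / [4]
Final shape: (3, 2, 1, 1).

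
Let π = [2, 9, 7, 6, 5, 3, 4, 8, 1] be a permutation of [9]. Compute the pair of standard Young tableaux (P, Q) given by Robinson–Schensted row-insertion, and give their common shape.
P = [1, 3, 4, 8] / [2] / [5] / [6] / [7] / [9];  Q = [1, 2, 7, 8] / [3] / [4] / [5] / [6] / [9];  common shape = (4, 1, 1, 1, 1, 1)

Row-insert the values π_1, π_2, … into P one at a time, bumping the leftmost entry strictly greater than the inserted value down to the next row. The recording tableau Q records, in position (i, j), the step at which that cell was added to P.
  Insert 2 (step 1): P = [2];  Q = [1]
  Insert 9 (step 2): P = [2, 9];  Q = [1, 2]
  Insert 7 (step 3): P = [2, 7] / [9];  Q = [1, 2] / [3]
  Insert 6 (step 4): P = [2, 6] / [7] / [9];  Q = [1, 2] / [3] / [4]
  Insert 5 (step 5): P = [2, 5] / [6] / [7] / [9];  Q = [1, 2] / [3] / [4] / [5]
  Insert 3 (step 6): P = [2, 3] / [5] / [6] / [7] / [9];  Q = [1, 2] / [3] / [4] / [5] / [6]
  Insert 4 (step 7): P = [2, 3, 4] / [5] / [6] / [7] / [9];  Q = [1, 2, 7] / [3] / [4] / [5] / [6]
  Insert 8 (step 8): P = [2, 3, 4, 8] / [5] / [6] / [7] / [9];  Q = [1, 2, 7, 8] / [3] / [4] / [5] / [6]
  Insert 1 (step 9): P = [1, 3, 4, 8] / [2] / [5] / [6] / [7] / [9];  Q = [1, 2, 7, 8] / [3] / [4] / [5] / [6] / [9]
Final shape: (4, 1, 1, 1, 1, 1).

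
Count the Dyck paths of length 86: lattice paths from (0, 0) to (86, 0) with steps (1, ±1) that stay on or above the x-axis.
C_43 = 150853479205085351660700

These Dyck paths are counted by the Catalan number C_n = (1/(n + 1)) · C(2n, n). For n = 43: C_43 = (1/44) · C(86, 43) = 6637553085023755473070800/44 = 150853479205085351660700.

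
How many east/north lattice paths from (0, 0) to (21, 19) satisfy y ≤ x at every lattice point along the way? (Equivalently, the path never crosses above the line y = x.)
Number of paths = 17902146600

By the reflection principle (André's argument), the number of monotone paths to (21, 19) with n ≤ m that never go above y = x is C(40, 21) − C(40, 22) = 131282408400 − 113380261800 = 17902146600.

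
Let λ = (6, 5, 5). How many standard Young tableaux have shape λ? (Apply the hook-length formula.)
# SYT of shape (6, 5, 5) = 36036

Hook-length formula: f^λ = n! / Π hook(c), product over all cells c of the Young diagram. For λ = (6, 5, 5), n = 16 boxes. Hook lengths by row (left-to-right, top-to-bottom): [8, 7, 6, 5, 4, 1]; [6, 5, 4, 3, 2]; [5, 4, 3, 2, 1]. Product of hooks = 580608000. So f^λ = 16! / 580608000 = 20922789888000 / 580608000 = 36036.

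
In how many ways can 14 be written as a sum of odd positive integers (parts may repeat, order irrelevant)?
p_odd(14) = 22

Partitions of 14 using only odd parts 1, 3, 5, …: 13+1, 11+3, 11+1+1+1, 9+5, 9+3+1+1, 9+1+1+1+1+1, 7+7, 7+5+1+1, 7+3+3+1, 7+3+1+1+1+1, 7+1+1+1+1+1+1+1, 5+5+3+1, 5+5+1+1+1+1, 5+3+3+3, 5+3+3+1+1+1, 5+3+1+1+1+1+1+1, 5+1+1+1+1+1+1+1+1+1, 3+3+3+3+1+1, 3+3+3+1+1+1+1+1, 3+3+1+1+1+1+1+1+1+1, 3+1+1+1+1+1+1+1+1+1+1+1, 1+1+1+1+1+1+1+1+1+1+1+1+1+1. There are 22. (Euler: this equals q(14), the number of distinct-part partitions.)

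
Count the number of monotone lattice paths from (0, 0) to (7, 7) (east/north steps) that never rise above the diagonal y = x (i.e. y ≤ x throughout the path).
Number of paths = 429

By the reflection principle (André's argument), the number of monotone paths to (7, 7) with n ≤ m that never go above y = x is C(14, 7) − C(14, 8) = 3432 − 3003 = 429.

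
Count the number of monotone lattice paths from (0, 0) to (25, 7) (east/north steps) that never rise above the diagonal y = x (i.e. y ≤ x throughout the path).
Number of paths = 2459664

By the reflection principle (André's argument), the number of monotone paths to (25, 7) with n ≤ m that never go above y = x is C(32, 25) − C(32, 26) = 3365856 − 906192 = 2459664.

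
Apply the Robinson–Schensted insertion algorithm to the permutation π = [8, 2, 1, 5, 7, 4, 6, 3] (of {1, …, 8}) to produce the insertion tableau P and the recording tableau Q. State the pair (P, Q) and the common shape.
P = [1, 3, 6] / [2, 4, 7] / [5] / [8];  Q = [1, 4, 5] / [2, 6, 7] / [3] / [8];  common shape = (3, 3, 1, 1)

Row-insert the values π_1, π_2, … into P one at a time, bumping the leftmost entry strictly greater than the inserted value down to the next row. The recording tableau Q records, in position (i, j), the step at which that cell was added to P.
  Insert 8 (step 1): P = [8];  Q = [1]
  Insert 2 (step 2): P = [2] / [8];  Q = [1] / [2]
  Insert 1 (step 3): P = [1] / [2] / [8];  Q = [1] / [2] / [3]
  Insert 5 (step 4): P = [1, 5] / [2] / [8];  Q = [1, 4] / [2] / [3]
  Insert 7 (step 5): P = [1, 5, 7] / [2] / [8];  Q = [1, 4, 5] / [2] / [3]
  Insert 4 (step 6): P = [1, 4, 7] / [2, 5] / [8];  Q = [1, 4, 5] / [2, 6] / [3]
  Insert 6 (step 7): P = [1, 4, 6] / [2, 5, 7] / [8];  Q = [1, 4, 5] / [2, 6, 7] / [3]
  Insert 3 (step 8): P = [1, 3, 6] / [2, 4, 7] / [5] / [8];  Q = [1, 4, 5] / [2, 6, 7] / [3] / [8]
Final shape: (3, 3, 1, 1).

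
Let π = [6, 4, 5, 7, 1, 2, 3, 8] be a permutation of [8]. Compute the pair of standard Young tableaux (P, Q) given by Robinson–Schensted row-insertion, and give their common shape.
P = [1, 2, 3, 8] / [4, 5, 7] / [6];  Q = [1, 3, 4, 8] / [2, 6, 7] / [5];  common shape = (4, 3, 1)

Row-insert the values π_1, π_2, … into P one at a time, bumping the leftmost entry strictly greater than the inserted value down to the next row. The recording tableau Q records, in position (i, j), the step at which that cell was added to P.
  Insert 6 (step 1): P = [6];  Q = [1]
  Insert 4 (step 2): P = [4] / [6];  Q = [1] / [2]
  Insert 5 (step 3): P = [4, 5] / [6];  Q = [1, 3] / [2]
  Insert 7 (step 4): P = [4, 5, 7] / [6];  Q = [1, 3, 4] / [2]
  Insert 1 (step 5): P = [1, 5, 7] / [4] / [6];  Q = [1, 3, 4] / [2] / [5]
  Insert 2 (step 6): P = [1, 2, 7] / [4, 5] / [6];  Q = [1, 3, 4] / [2, 6] / [5]
  Insert 3 (step 7): P = [1, 2, 3] / [4, 5, 7] / [6];  Q = [1, 3, 4] / [2, 6, 7] / [5]
  Insert 8 (step 8): P = [1, 2, 3, 8] / [4, 5, 7] / [6];  Q = [1, 3, 4, 8] / [2, 6, 7] / [5]
Final shape: (4, 3, 1).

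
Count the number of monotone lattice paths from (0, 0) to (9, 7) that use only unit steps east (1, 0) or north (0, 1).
Number of paths = 11440

A monotone lattice path from (0, 0) to (9, 7) consists of 9 east steps and 7 north steps in some order, so it is determined by which 9 of the 16 steps are east. The count is C(16, 9) = 11440.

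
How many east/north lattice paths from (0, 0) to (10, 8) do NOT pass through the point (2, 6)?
Number of paths = 42498

Total paths from (0, 0) to (10, 8): C(18, 10) = 43758. Paths through (2, 6): (paths (0, 0) → (2, 6)) × (paths (2, 6) → (10, 8)) = C(8, 2) · C(10, 8) = 28 · 45 = 1260. Avoidance count = 43758 − 1260 = 42498.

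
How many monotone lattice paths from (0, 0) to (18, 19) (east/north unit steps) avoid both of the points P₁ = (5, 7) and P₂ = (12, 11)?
Number of paths = 10278568146

Inclusion–exclusion. Total paths: C(37, 18) = 17672631900. Through P₁: C(12, 5)·C(25, 13) = 4118637600. Through P₂: C(23, 12)·C(14, 6) = 4060290234. Since P₁ is strictly southwest of P₂, a monotone path through both must visit P₁ then P₂; paths through both = C(12, 5)·C(11, 7)·C(14, 6) = 784864080. Avoid both = 17672631900 − 4118637600 − 4060290234 + 784864080 = 10278568146.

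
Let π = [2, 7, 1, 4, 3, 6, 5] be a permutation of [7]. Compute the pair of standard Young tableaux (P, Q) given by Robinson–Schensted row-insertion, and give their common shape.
P = [1, 3, 5] / [2, 4, 6] / [7];  Q = [1, 2, 6] / [3, 4, 7] / [5];  common shape = (3, 3, 1)

Row-insert the values π_1, π_2, … into P one at a time, bumping the leftmost entry strictly greater than the inserted value down to the next row. The recording tableau Q records, in position (i, j), the step at which that cell was added to P.
  Insert 2 (step 1): P = [2];  Q = [1]
  Insert 7 (step 2): P = [2, 7];  Q = [1, 2]
  Insert 1 (step 3): P = [1, 7] / [2];  Q = [1, 2] / [3]
  Insert 4 (step 4): P = [1, 4] / [2, 7];  Q = [1, 2] / [3, 4]
  Insert 3 (step 5): P = [1, 3] / [2, 4] / [7];  Q = [1, 2] / [3, 4] / [5]
  Insert 6 (step 6): P = [1, 3, 6] / [2, 4] / [7];  Q = [1, 2, 6] / [3, 4] / [5]
  Insert 5 (step 7): P = [1, 3, 5] / [2, 4, 6] / [7];  Q = [1, 2, 6] / [3, 4, 7] / [5]
Final shape: (3, 3, 1).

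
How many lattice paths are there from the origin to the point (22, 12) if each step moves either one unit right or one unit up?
Number of paths = 548354040

A monotone lattice path from (0, 0) to (22, 12) consists of 22 east steps and 12 north steps in some order, so it is determined by which 22 of the 34 steps are east. The count is C(34, 22) = 548354040.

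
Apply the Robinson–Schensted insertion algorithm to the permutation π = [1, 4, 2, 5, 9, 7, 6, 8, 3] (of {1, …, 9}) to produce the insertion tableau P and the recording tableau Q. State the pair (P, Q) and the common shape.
P = [1, 2, 3, 6, 8] / [4, 5] / [7] / [9];  Q = [1, 2, 4, 5, 8] / [3, 6] / [7] / [9];  common shape = (5, 2, 1, 1)

Row-insert the values π_1, π_2, … into P one at a time, bumping the leftmost entry strictly greater than the inserted value down to the next row. The recording tableau Q records, in position (i, j), the step at which that cell was added to P.
  Insert 1 (step 1): P = [1];  Q = [1]
  Insert 4 (step 2): P = [1, 4];  Q = [1, 2]
  Insert 2 (step 3): P = [1, 2] / [4];  Q = [1, 2] / [3]
  Insert 5 (step 4): P = [1, 2, 5] / [4];  Q = [1, 2, 4] / [3]
  Insert 9 (step 5): P = [1, 2, 5, 9] / [4];  Q = [1, 2, 4, 5] / [3]
  Insert 7 (step 6): P = [1, 2, 5, 7] / [4, 9];  Q = [1, 2, 4, 5] / [3, 6]
  Insert 6 (step 7): P = [1, 2, 5, 6] / [4, 7] / [9];  Q = [1, 2, 4, 5] / [3, 6] / [7]
  Insert 8 (step 8): P = [1, 2, 5, 6, 8] / [4, 7] / [9];  Q = [1, 2, 4, 5, 8] / [3, 6] / [7]
  Insert 3 (step 9): P = [1, 2, 3, 6, 8] / [4, 5] / [7] / [9];  Q = [1, 2, 4, 5, 8] / [3, 6] / [7] / [9]
Final shape: (5, 2, 1, 1).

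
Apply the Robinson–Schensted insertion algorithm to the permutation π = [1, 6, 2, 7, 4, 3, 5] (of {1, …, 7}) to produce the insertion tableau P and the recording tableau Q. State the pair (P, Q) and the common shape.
P = [1, 2, 3, 5] / [4, 7] / [6];  Q = [1, 2, 4, 7] / [3, 5] / [6];  common shape = (4, 2, 1)

Row-insert the values π_1, π_2, … into P one at a time, bumping the leftmost entry strictly greater than the inserted value down to the next row. The recording tableau Q records, in position (i, j), the step at which that cell was added to P.
  Insert 1 (step 1): P = [1];  Q = [1]
  Insert 6 (step 2): P = [1, 6];  Q = [1, 2]
  Insert 2 (step 3): P = [1, 2] / [6];  Q = [1, 2] / [3]
  Insert 7 (step 4): P = [1, 2, 7] / [6];  Q = [1, 2, 4] / [3]
  Insert 4 (step 5): P = [1, 2, 4] / [6, 7];  Q = [1, 2, 4] / [3, 5]
  Insert 3 (step 6): P = [1, 2, 3] / [4, 7] / [6];  Q = [1, 2, 4] / [3, 5] / [6]
  Insert 5 (step 7): P = [1, 2, 3, 5] / [4, 7] / [6];  Q = [1, 2, 4, 7] / [3, 5] / [6]
Final shape: (4, 2, 1).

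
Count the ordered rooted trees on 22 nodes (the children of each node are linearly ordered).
C_21 = 24466267020

These ordered rooted trees are counted by the Catalan number C_n = (1/(n + 1)) · C(2n, n). For n = 21: C_21 = (1/22) · C(42, 21) = 538257874440/22 = 24466267020.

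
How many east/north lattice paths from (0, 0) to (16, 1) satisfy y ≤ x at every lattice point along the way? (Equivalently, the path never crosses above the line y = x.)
Number of paths = 16

By the reflection principle (André's argument), the number of monotone paths to (16, 1) with n ≤ m that never go above y = x is C(17, 16) − C(17, 17) = 17 − 1 = 16.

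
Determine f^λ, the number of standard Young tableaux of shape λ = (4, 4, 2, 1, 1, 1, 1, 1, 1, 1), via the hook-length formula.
# SYT of shape (4, 4, 2, 1, 1, 1, 1, 1, 1, 1) = 209440

Hook-length formula: f^λ = n! / Π hook(c), product over all cells c of the Young diagram. For λ = (4, 4, 2, 1, 1, 1, 1, 1, 1, 1), n = 17 boxes. Hook lengths by row (left-to-right, top-to-bottom): [13, 5, 3, 2]; [12, 4, 2, 1]; [9, 1]; [7]; [6]; [5]; [4]; [3]; [2]; [1]. Product of hooks = 1698278400. So f^λ = 17! / 1698278400 = 355687428096000 / 1698278400 = 209440.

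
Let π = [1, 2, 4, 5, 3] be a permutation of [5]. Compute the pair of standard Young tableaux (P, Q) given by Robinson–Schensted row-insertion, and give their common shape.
P = [1, 2, 3, 5] / [4];  Q = [1, 2, 3, 4] / [5];  common shape = (4, 1)

Row-insert the values π_1, π_2, … into P one at a time, bumping the leftmost entry strictly greater than the inserted value down to the next row. The recording tableau Q records, in position (i, j), the step at which that cell was added to P.
  Insert 1 (step 1): P = [1];  Q = [1]
  Insert 2 (step 2): P = [1, 2];  Q = [1, 2]
  Insert 4 (step 3): P = [1, 2, 4];  Q = [1, 2, 3]
  Insert 5 (step 4): P = [1, 2, 4, 5];  Q = [1, 2, 3, 4]
  Insert 3 (step 5): P = [1, 2, 3, 5] / [4];  Q = [1, 2, 3, 4] / [5]
Final shape: (4, 1).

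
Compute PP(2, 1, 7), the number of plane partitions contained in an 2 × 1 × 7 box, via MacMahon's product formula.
PP(2, 1, 7) = 36

Evaluate the triple product over i = 1..2, j = 1..1, k = 1..7. The factors are (2/1) · (3/2) · (4/3) · (5/4) · (6/5) · (7/6) · (8/7) · (3/2) · … (14 factors total). The numerators and denominators telescope so the product is an integer; carrying out the multiplication exactly gives PP(2, 1, 7) = 36.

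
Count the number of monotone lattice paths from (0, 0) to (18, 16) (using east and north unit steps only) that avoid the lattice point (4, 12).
Number of paths = 2198392230

Total paths from (0, 0) to (18, 16): C(34, 18) = 2203961430. Paths through (4, 12): (paths (0, 0) → (4, 12)) × (paths (4, 12) → (18, 16)) = C(16, 4) · C(18, 14) = 1820 · 3060 = 5569200. Avoidance count = 2203961430 − 5569200 = 2198392230.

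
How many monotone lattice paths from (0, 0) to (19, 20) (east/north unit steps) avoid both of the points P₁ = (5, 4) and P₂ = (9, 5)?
Number of paths = 46115268640

Inclusion–exclusion. Total paths: C(39, 19) = 68923264410. Through P₁: C(9, 5)·C(30, 14) = 18323257050. Through P₂: C(14, 9)·C(25, 10) = 6544057520. Since P₁ is strictly southwest of P₂, a monotone path through both must visit P₁ then P₂; paths through both = C(9, 5)·C(5, 4)·C(25, 10) = 2059318800. Avoid both = 68923264410 − 18323257050 − 6544057520 + 2059318800 = 46115268640.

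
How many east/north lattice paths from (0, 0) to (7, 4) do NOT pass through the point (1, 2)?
Number of paths = 246

Total paths from (0, 0) to (7, 4): C(11, 7) = 330. Paths through (1, 2): (paths (0, 0) → (1, 2)) × (paths (1, 2) → (7, 4)) = C(3, 1) · C(8, 6) = 3 · 28 = 84. Avoidance count = 330 − 84 = 246.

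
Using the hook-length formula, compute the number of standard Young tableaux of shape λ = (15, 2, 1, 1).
# SYT of shape (15, 2, 1, 1) = 9044

Hook-length formula: f^λ = n! / Π hook(c), product over all cells c of the Young diagram. For λ = (15, 2, 1, 1), n = 19 boxes. Hook lengths by row (left-to-right, top-to-bottom): [18, 15, 13, 12, 11, 10, 9, 8, 7, 6, 5, 4, 3, 2, 1]; [4, 1]; [2]; [1]. Product of hooks = 13450364928000. So f^λ = 19! / 13450364928000 = 121645100408832000 / 13450364928000 = 9044.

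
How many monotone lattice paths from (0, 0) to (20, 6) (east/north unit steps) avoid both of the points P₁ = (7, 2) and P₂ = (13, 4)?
Number of paths = 95158

Inclusion–exclusion. Total paths: C(26, 20) = 230230. Through P₁: C(9, 7)·C(17, 13) = 85680. Through P₂: C(17, 13)·C(9, 7) = 85680. Since P₁ is strictly southwest of P₂, a monotone path through both must visit P₁ then P₂; paths through both = C(9, 7)·C(8, 6)·C(9, 7) = 36288. Avoid both = 230230 − 85680 − 85680 + 36288 = 95158.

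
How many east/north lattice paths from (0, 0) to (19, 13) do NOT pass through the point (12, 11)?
Number of paths = 298698792

Total paths from (0, 0) to (19, 13): C(32, 19) = 347373600. Paths through (12, 11): (paths (0, 0) → (12, 11)) × (paths (12, 11) → (19, 13)) = C(23, 12) · C(9, 7) = 1352078 · 36 = 48674808. Avoidance count = 347373600 − 48674808 = 298698792.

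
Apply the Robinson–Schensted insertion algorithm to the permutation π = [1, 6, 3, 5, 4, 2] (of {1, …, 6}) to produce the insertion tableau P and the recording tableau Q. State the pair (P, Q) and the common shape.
P = [1, 2, 4] / [3] / [5] / [6];  Q = [1, 2, 4] / [3] / [5] / [6];  common shape = (3, 1, 1, 1)

Row-insert the values π_1, π_2, … into P one at a time, bumping the leftmost entry strictly greater than the inserted value down to the next row. The recording tableau Q records, in position (i, j), the step at which that cell was added to P.
  Insert 1 (step 1): P = [1];  Q = [1]
  Insert 6 (step 2): P = [1, 6];  Q = [1, 2]
  Insert 3 (step 3): P = [1, 3] / [6];  Q = [1, 2] / [3]
  Insert 5 (step 4): P = [1, 3, 5] / [6];  Q = [1, 2, 4] / [3]
  Insert 4 (step 5): P = [1, 3, 4] / [5] / [6];  Q = [1, 2, 4] / [3] / [5]
  Insert 2 (step 6): P = [1, 2, 4] / [3] / [5] / [6];  Q = [1, 2, 4] / [3] / [5] / [6]
Final shape: (3, 1, 1, 1).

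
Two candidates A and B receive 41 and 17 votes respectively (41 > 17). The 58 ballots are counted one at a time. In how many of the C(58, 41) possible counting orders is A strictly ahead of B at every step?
Strict-lead orderings = 81744284243160

Total orderings of the 58 votes with 41 for A: C(58, 41) = 197548686920970. By the Bertrand ballot formula (Cycle Lemma / reflection principle), the number of orderings in which A is strictly ahead of B throughout is (p − q)/(p + q) · C(p + q, p) = (41 − 17)/(41 + 17) · 197548686920970 = 81744284243160.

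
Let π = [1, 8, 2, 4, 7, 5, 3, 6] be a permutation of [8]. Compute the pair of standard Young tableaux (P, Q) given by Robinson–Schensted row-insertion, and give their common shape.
P = [1, 2, 3, 5, 6] / [4] / [7] / [8];  Q = [1, 2, 4, 5, 8] / [3] / [6] / [7];  common shape = (5, 1, 1, 1)

Row-insert the values π_1, π_2, … into P one at a time, bumping the leftmost entry strictly greater than the inserted value down to the next row. The recording tableau Q records, in position (i, j), the step at which that cell was added to P.
  Insert 1 (step 1): P = [1];  Q = [1]
  Insert 8 (step 2): P = [1, 8];  Q = [1, 2]
  Insert 2 (step 3): P = [1, 2] / [8];  Q = [1, 2] / [3]
  Insert 4 (step 4): P = [1, 2, 4] / [8];  Q = [1, 2, 4] / [3]
  Insert 7 (step 5): P = [1, 2, 4, 7] / [8];  Q = [1, 2, 4, 5] / [3]
  Insert 5 (step 6): P = [1, 2, 4, 5] / [7] / [8];  Q = [1, 2, 4, 5] / [3] / [6]
  Insert 3 (step 7): P = [1, 2, 3, 5] / [4] / [7] / [8];  Q = [1, 2, 4, 5] / [3] / [6] / [7]
  Insert 6 (step 8): P = [1, 2, 3, 5, 6] / [4] / [7] / [8];  Q = [1, 2, 4, 5, 8] / [3] / [6] / [7]
Final shape: (5, 1, 1, 1).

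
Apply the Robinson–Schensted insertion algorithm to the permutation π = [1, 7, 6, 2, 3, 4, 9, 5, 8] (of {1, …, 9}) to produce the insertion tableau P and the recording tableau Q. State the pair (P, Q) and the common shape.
P = [1, 2, 3, 4, 5, 8] / [6, 9] / [7];  Q = [1, 2, 5, 6, 7, 9] / [3, 8] / [4];  common shape = (6, 2, 1)

Row-insert the values π_1, π_2, … into P one at a time, bumping the leftmost entry strictly greater than the inserted value down to the next row. The recording tableau Q records, in position (i, j), the step at which that cell was added to P.
  Insert 1 (step 1): P = [1];  Q = [1]
  Insert 7 (step 2): P = [1, 7];  Q = [1, 2]
  Insert 6 (step 3): P = [1, 6] / [7];  Q = [1, 2] / [3]
  Insert 2 (step 4): P = [1, 2] / [6] / [7];  Q = [1, 2] / [3] / [4]
  Insert 3 (step 5): P = [1, 2, 3] / [6] / [7];  Q = [1, 2, 5] / [3] / [4]
  Insert 4 (step 6): P = [1, 2, 3, 4] / [6] / [7];  Q = [1, 2, 5, 6] / [3] / [4]
  Insert 9 (step 7): P = [1, 2, 3, 4, 9] / [6] / [7];  Q = [1, 2, 5, 6, 7] / [3] / [4]
  Insert 5 (step 8): P = [1, 2, 3, 4, 5] / [6, 9] / [7];  Q = [1, 2, 5, 6, 7] / [3, 8] / [4]
  Insert 8 (step 9): P = [1, 2, 3, 4, 5, 8] / [6, 9] / [7];  Q = [1, 2, 5, 6, 7, 9] / [3, 8] / [4]
Final shape: (6, 2, 1).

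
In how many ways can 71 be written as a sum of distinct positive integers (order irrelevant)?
q(71) = 32992

A partition into distinct parts is a strictly decreasing sequence summing to n. The recurrence d(n, m) = d(n, m−1) + d(n−m, m−1) (use part m at most once) with q(n) = d(n, n) gives q(71) = 32992. (Euler's theorem: # distinct-part partitions = # odd-part partitions.)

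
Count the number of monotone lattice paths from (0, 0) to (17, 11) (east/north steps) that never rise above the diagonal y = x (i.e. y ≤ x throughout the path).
Number of paths = 8351070

By the reflection principle (André's argument), the number of monotone paths to (17, 11) with n ≤ m that never go above y = x is C(28, 17) − C(28, 18) = 21474180 − 13123110 = 8351070.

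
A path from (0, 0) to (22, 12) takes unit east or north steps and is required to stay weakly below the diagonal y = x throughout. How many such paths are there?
Number of paths = 262256280

By the reflection principle (André's argument), the number of monotone paths to (22, 12) with n ≤ m that never go above y = x is C(34, 22) − C(34, 23) = 548354040 − 286097760 = 262256280.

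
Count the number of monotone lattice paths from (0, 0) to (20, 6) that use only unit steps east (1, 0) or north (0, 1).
Number of paths = 230230

A monotone lattice path from (0, 0) to (20, 6) consists of 20 east steps and 6 north steps in some order, so it is determined by which 20 of the 26 steps are east. The count is C(26, 20) = 230230.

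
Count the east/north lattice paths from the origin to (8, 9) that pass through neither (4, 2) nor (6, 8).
Number of paths = 11611

Inclusion–exclusion. Total paths: C(17, 8) = 24310. Through P₁: C(6, 4)·C(11, 4) = 4950. Through P₂: C(14, 6)·C(3, 2) = 9009. Since P₁ is strictly southwest of P₂, a monotone path through both must visit P₁ then P₂; paths through both = C(6, 4)·C(8, 2)·C(3, 2) = 1260. Avoid both = 24310 − 4950 − 9009 + 1260 = 11611.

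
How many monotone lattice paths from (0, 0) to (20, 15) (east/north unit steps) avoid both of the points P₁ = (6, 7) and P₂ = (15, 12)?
Number of paths = 1918105872

Inclusion–exclusion. Total paths: C(35, 20) = 3247943160. Through P₁: C(13, 6)·C(22, 14) = 548725320. Through P₂: C(27, 15)·C(8, 5) = 973496160. Since P₁ is strictly southwest of P₂, a monotone path through both must visit P₁ then P₂; paths through both = C(13, 6)·C(14, 9)·C(8, 5) = 192384192. Avoid both = 3247943160 − 548725320 − 973496160 + 192384192 = 1918105872.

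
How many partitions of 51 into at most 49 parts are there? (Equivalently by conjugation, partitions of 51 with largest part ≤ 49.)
p(51, parts ≤ 49) = 239941

Use the recurrence p(n, m) = p(n, m−1) + p(n−m, m): either the largest part is < m (count p(n, m−1)) or the largest part is exactly m (remove one copy of m, count p(n−m, m)). With p(0, ·) = 1 this gives p(51, parts ≤ 49) = 239941. (By conjugating Young diagrams, this also counts partitions of 51 into at most 49 parts.)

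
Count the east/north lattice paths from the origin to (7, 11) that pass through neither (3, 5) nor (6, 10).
Number of paths = 10320

Inclusion–exclusion. Total paths: C(18, 7) = 31824. Through P₁: C(8, 3)·C(10, 4) = 11760. Through P₂: C(16, 6)·C(2, 1) = 16016. Since P₁ is strictly southwest of P₂, a monotone path through both must visit P₁ then P₂; paths through both = C(8, 3)·C(8, 3)·C(2, 1) = 6272. Avoid both = 31824 − 11760 − 16016 + 6272 = 10320.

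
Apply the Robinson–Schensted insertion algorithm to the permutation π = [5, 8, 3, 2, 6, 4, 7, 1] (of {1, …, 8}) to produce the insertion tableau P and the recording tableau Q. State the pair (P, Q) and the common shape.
P = [1, 4, 7] / [2, 6] / [3, 8] / [5];  Q = [1, 2, 7] / [3, 5] / [4, 6] / [8];  common shape = (3, 2, 2, 1)

Row-insert the values π_1, π_2, … into P one at a time, bumping the leftmost entry strictly greater than the inserted value down to the next row. The recording tableau Q records, in position (i, j), the step at which that cell was added to P.
  Insert 5 (step 1): P = [5];  Q = [1]
  Insert 8 (step 2): P = [5, 8];  Q = [1, 2]
  Insert 3 (step 3): P = [3, 8] / [5];  Q = [1, 2] / [3]
  Insert 2 (step 4): P = [2, 8] / [3] / [5];  Q = [1, 2] / [3] / [4]
  Insert 6 (step 5): P = [2, 6] / [3, 8] / [5];  Q = [1, 2] / [3, 5] / [4]
  Insert 4 (step 6): P = [2, 4] / [3, 6] / [5, 8];  Q = [1, 2] / [3, 5] / [4, 6]
  Insert 7 (step 7): P = [2, 4, 7] / [3, 6] / [5, 8];  Q = [1, 2, 7] / [3, 5] / [4, 6]
  Insert 1 (step 8): P = [1, 4, 7] / [2, 6] / [3, 8] / [5];  Q = [1, 2, 7] / [3, 5] / [4, 6] / [8]
Final shape: (3, 2, 2, 1).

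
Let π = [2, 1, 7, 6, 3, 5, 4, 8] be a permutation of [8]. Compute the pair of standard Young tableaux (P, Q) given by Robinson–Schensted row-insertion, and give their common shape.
P = [1, 3, 4, 8] / [2, 5] / [6] / [7];  Q = [1, 3, 6, 8] / [2, 4] / [5] / [7];  common shape = (4, 2, 1, 1)

Row-insert the values π_1, π_2, … into P one at a time, bumping the leftmost entry strictly greater than the inserted value down to the next row. The recording tableau Q records, in position (i, j), the step at which that cell was added to P.
  Insert 2 (step 1): P = [2];  Q = [1]
  Insert 1 (step 2): P = [1] / [2];  Q = [1] / [2]
  Insert 7 (step 3): P = [1, 7] / [2];  Q = [1, 3] / [2]
  Insert 6 (step 4): P = [1, 6] / [2, 7];  Q = [1, 3] / [2, 4]
  Insert 3 (step 5): P = [1, 3] / [2, 6] / [7];  Q = [1, 3] / [2, 4] / [5]
  Insert 5 (step 6): P = [1, 3, 5] / [2, 6] / [7];  Q = [1, 3, 6] / [2, 4] / [5]
  Insert 4 (step 7): P = [1, 3, 4] / [2, 5] / [6] / [7];  Q = [1, 3, 6] / [2, 4] / [5] / [7]
  Insert 8 (step 8): P = [1, 3, 4, 8] / [2, 5] / [6] / [7];  Q = [1, 3, 6, 8] / [2, 4] / [5] / [7]
Final shape: (4, 2, 1, 1).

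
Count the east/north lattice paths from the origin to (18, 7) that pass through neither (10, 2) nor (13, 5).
Number of paths = 243550

Inclusion–exclusion. Total paths: C(25, 18) = 480700. Through P₁: C(12, 10)·C(13, 8) = 84942. Through P₂: C(18, 13)·C(7, 5) = 179928. Since P₁ is strictly southwest of P₂, a monotone path through both must visit P₁ then P₂; paths through both = C(12, 10)·C(6, 3)·C(7, 5) = 27720. Avoid both = 480700 − 84942 − 179928 + 27720 = 243550.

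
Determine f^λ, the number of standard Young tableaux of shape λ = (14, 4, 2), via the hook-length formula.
# SYT of shape (14, 4, 2) = 223839

Hook-length formula: f^λ = n! / Π hook(c), product over all cells c of the Young diagram. For λ = (14, 4, 2), n = 20 boxes. Hook lengths by row (left-to-right, top-to-bottom): [16, 15, 13, 12, 10, 9, 8, 7, 6, 5, 4, 3, 2, 1]; [5, 4, 2, 1]; [2, 1]. Product of hooks = 10868981760000. So f^λ = 20! / 10868981760000 = 2432902008176640000 / 10868981760000 = 223839.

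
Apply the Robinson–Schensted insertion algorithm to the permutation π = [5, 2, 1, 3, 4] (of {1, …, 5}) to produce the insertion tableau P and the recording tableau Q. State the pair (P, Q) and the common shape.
P = [1, 3, 4] / [2] / [5];  Q = [1, 4, 5] / [2] / [3];  common shape = (3, 1, 1)

Row-insert the values π_1, π_2, … into P one at a time, bumping the leftmost entry strictly greater than the inserted value down to the next row. The recording tableau Q records, in position (i, j), the step at which that cell was added to P.
  Insert 5 (step 1): P = [5];  Q = [1]
  Insert 2 (step 2): P = [2] / [5];  Q = [1] / [2]
  Insert 1 (step 3): P = [1] / [2] / [5];  Q = [1] / [2] / [3]
  Insert 3 (step 4): P = [1, 3] / [2] / [5];  Q = [1, 4] / [2] / [3]
  Insert 4 (step 5): P = [1, 3, 4] / [2] / [5];  Q = [1, 4, 5] / [2] / [3]
Final shape: (3, 1, 1).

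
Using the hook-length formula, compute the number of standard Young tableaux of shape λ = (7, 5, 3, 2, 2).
# SYT of shape (7, 5, 3, 2, 2) = 36732852

Hook-length formula: f^λ = n! / Π hook(c), product over all cells c of the Young diagram. For λ = (7, 5, 3, 2, 2), n = 19 boxes. Hook lengths by row (left-to-right, top-to-bottom): [11, 10, 7, 5, 4, 2, 1]; [8, 7, 4, 2, 1]; [5, 4, 1]; [3, 2]; [2, 1]. Product of hooks = 3311616000. So f^λ = 19! / 3311616000 = 121645100408832000 / 3311616000 = 36732852.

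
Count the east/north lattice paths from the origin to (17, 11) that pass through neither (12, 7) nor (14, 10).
Number of paths = 9295788

Inclusion–exclusion. Total paths: C(28, 17) = 21474180. Through P₁: C(19, 12)·C(9, 5) = 6348888. Through P₂: C(24, 14)·C(4, 3) = 7845024. Since P₁ is strictly southwest of P₂, a monotone path through both must visit P₁ then P₂; paths through both = C(19, 12)·C(5, 2)·C(4, 3) = 2015520. Avoid both = 21474180 − 6348888 − 7845024 + 2015520 = 9295788.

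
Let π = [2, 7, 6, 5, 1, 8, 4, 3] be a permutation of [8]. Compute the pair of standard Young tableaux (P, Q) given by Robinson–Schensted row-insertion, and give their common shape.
P = [1, 3, 8] / [2, 4] / [5] / [6] / [7];  Q = [1, 2, 6] / [3, 7] / [4] / [5] / [8];  common shape = (3, 2, 1, 1, 1)

Row-insert the values π_1, π_2, … into P one at a time, bumping the leftmost entry strictly greater than the inserted value down to the next row. The recording tableau Q records, in position (i, j), the step at which that cell was added to P.
  Insert 2 (step 1): P = [2];  Q = [1]
  Insert 7 (step 2): P = [2, 7];  Q = [1, 2]
  Insert 6 (step 3): P = [2, 6] / [7];  Q = [1, 2] / [3]
  Insert 5 (step 4): P = [2, 5] / [6] / [7];  Q = [1, 2] / [3] / [4]
  Insert 1 (step 5): P = [1, 5] / [2] / [6] / [7];  Q = [1, 2] / [3] / [4] / [5]
  Insert 8 (step 6): P = [1, 5, 8] / [2] / [6] / [7];  Q = [1, 2, 6] / [3] / [4] / [5]
  Insert 4 (step 7): P = [1, 4, 8] / [2, 5] / [6] / [7];  Q = [1, 2, 6] / [3, 7] / [4] / [5]
  Insert 3 (step 8): P = [1, 3, 8] / [2, 4] / [5] / [6] / [7];  Q = [1, 2, 6] / [3, 7] / [4] / [5] / [8]
Final shape: (3, 2, 1, 1, 1).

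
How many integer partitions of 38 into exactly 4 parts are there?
p(38, 4 parts) = 411

Partitions of n into exactly k parts are in bijection with partitions of n − k into at most k parts (subtract 1 from each part). So p(38, exactly 4) = p(34, parts ≤ 4). Computing via the recurrence p(m, j) = p(m, j−1) + p(m−j, j) gives 411.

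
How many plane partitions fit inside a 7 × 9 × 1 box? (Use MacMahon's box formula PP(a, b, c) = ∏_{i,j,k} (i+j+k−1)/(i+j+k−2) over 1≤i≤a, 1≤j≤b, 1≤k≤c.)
PP(7, 9, 1) = 11440

Evaluate the triple product over i = 1..7, j = 1..9, k = 1..1. The factors are (2/1) · (3/2) · (4/3) · (5/4) · (6/5) · (7/6) · (8/7) · (9/8) · … (63 factors total). The numerators and denominators telescope so the product is an integer; carrying out the multiplication exactly gives PP(7, 9, 1) = 11440.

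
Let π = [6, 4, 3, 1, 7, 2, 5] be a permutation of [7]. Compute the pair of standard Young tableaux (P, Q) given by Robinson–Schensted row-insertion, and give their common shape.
P = [1, 2, 5] / [3, 7] / [4] / [6];  Q = [1, 5, 7] / [2, 6] / [3] / [4];  common shape = (3, 2, 1, 1)

Row-insert the values π_1, π_2, … into P one at a time, bumping the leftmost entry strictly greater than the inserted value down to the next row. The recording tableau Q records, in position (i, j), the step at which that cell was added to P.
  Insert 6 (step 1): P = [6];  Q = [1]
  Insert 4 (step 2): P = [4] / [6];  Q = [1] / [2]
  Insert 3 (step 3): P = [3] / [4] / [6];  Q = [1] / [2] / [3]
  Insert 1 (step 4): P = [1] / [3] / [4] / [6];  Q = [1] / [2] / [3] / [4]
  Insert 7 (step 5): P = [1, 7] / [3] / [4] / [6];  Q = [1, 5] / [2] / [3] / [4]
  Insert 2 (step 6): P = [1, 2] / [3, 7] / [4] / [6];  Q = [1, 5] / [2, 6] / [3] / [4]
  Insert 5 (step 7): P = [1, 2, 5] / [3, 7] / [4] / [6];  Q = [1, 5, 7] / [2, 6] / [3] / [4]
Final shape: (3, 2, 1, 1).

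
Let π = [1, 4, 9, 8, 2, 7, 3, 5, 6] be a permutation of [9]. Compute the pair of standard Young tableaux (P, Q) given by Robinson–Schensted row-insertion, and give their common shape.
P = [1, 2, 3, 5, 6] / [4, 7] / [8] / [9];  Q = [1, 2, 3, 8, 9] / [4, 6] / [5] / [7];  common shape = (5, 2, 1, 1)

Row-insert the values π_1, π_2, … into P one at a time, bumping the leftmost entry strictly greater than the inserted value down to the next row. The recording tableau Q records, in position (i, j), the step at which that cell was added to P.
  Insert 1 (step 1): P = [1];  Q = [1]
  Insert 4 (step 2): P = [1, 4];  Q = [1, 2]
  Insert 9 (step 3): P = [1, 4, 9];  Q = [1, 2, 3]
  Insert 8 (step 4): P = [1, 4, 8] / [9];  Q = [1, 2, 3] / [4]
  Insert 2 (step 5): P = [1, 2, 8] / [4] / [9];  Q = [1, 2, 3] / [4] / [5]
  Insert 7 (step 6): P = [1, 2, 7] / [4, 8] / [9];  Q = [1, 2, 3] / [4, 6] / [5]
  Insert 3 (step 7): P = [1, 2, 3] / [4, 7] / [8] / [9];  Q = [1, 2, 3] / [4, 6] / [5] / [7]
  Insert 5 (step 8): P = [1, 2, 3, 5] / [4, 7] / [8] / [9];  Q = [1, 2, 3, 8] / [4, 6] / [5] / [7]
  Insert 6 (step 9): P = [1, 2, 3, 5, 6] / [4, 7] / [8] / [9];  Q = [1, 2, 3, 8, 9] / [4, 6] / [5] / [7]
Final shape: (5, 2, 1, 1).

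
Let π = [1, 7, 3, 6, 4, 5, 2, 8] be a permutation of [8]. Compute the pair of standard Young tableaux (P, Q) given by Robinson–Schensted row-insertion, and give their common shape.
P = [1, 2, 4, 5, 8] / [3] / [6] / [7];  Q = [1, 2, 4, 6, 8] / [3] / [5] / [7];  common shape = (5, 1, 1, 1)

Row-insert the values π_1, π_2, … into P one at a time, bumping the leftmost entry strictly greater than the inserted value down to the next row. The recording tableau Q records, in position (i, j), the step at which that cell was added to P.
  Insert 1 (step 1): P = [1];  Q = [1]
  Insert 7 (step 2): P = [1, 7];  Q = [1, 2]
  Insert 3 (step 3): P = [1, 3] / [7];  Q = [1, 2] / [3]
  Insert 6 (step 4): P = [1, 3, 6] / [7];  Q = [1, 2, 4] / [3]
  Insert 4 (step 5): P = [1, 3, 4] / [6] / [7];  Q = [1, 2, 4] / [3] / [5]
  Insert 5 (step 6): P = [1, 3, 4, 5] / [6] / [7];  Q = [1, 2, 4, 6] / [3] / [5]
  Insert 2 (step 7): P = [1, 2, 4, 5] / [3] / [6] / [7];  Q = [1, 2, 4, 6] / [3] / [5] / [7]
  Insert 8 (step 8): P = [1, 2, 4, 5, 8] / [3] / [6] / [7];  Q = [1, 2, 4, 6, 8] / [3] / [5] / [7]
Final shape: (5, 1, 1, 1).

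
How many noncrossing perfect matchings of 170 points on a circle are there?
C_85 = 1063353702922273835973036658043476458723103404520

These noncrossing handshakes are counted by the Catalan number C_n = (1/(n + 1)) · C(2n, n). For n = 85: C_85 = (1/86) · C(170, 85) = 91448418451315549893681152591738975450186892788720/86 = 1063353702922273835973036658043476458723103404520.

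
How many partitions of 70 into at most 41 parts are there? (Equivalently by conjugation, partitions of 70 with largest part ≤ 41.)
p(70, parts ≤ 41) = 4069508

Use the recurrence p(n, m) = p(n, m−1) + p(n−m, m): either the largest part is < m (count p(n, m−1)) or the largest part is exactly m (remove one copy of m, count p(n−m, m)). With p(0, ·) = 1 this gives p(70, parts ≤ 41) = 4069508. (By conjugating Young diagrams, this also counts partitions of 70 into at most 41 parts.)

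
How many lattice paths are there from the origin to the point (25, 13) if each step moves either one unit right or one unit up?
Number of paths = 5414950296

A monotone lattice path from (0, 0) to (25, 13) consists of 25 east steps and 13 north steps in some order, so it is determined by which 25 of the 38 steps are east. The count is C(38, 25) = 5414950296.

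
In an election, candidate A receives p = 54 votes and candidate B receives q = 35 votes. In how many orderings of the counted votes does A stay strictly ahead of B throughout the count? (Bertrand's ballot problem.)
Strict-lead orderings = 1477427589907020449807208

Total orderings of the 89 votes with 54 for A: C(89, 54) = 6920581868511832633307448. By the Bertrand ballot formula (Cycle Lemma / reflection principle), the number of orderings in which A is strictly ahead of B throughout is (p − q)/(p + q) · C(p + q, p) = (54 − 35)/(54 + 35) · 6920581868511832633307448 = 1477427589907020449807208.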